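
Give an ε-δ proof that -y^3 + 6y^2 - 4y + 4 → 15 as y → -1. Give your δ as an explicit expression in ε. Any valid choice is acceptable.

Fix ε > 0. We want δ > 0 such that 0 < |y + 1| < δ implies |(-y^3 + 6y^2 - 4y + 4) − 15| < ε.
(-y^3 + 6y^2 - 4y + 4) − 15 = -y^3 + 6y^2 - 4y - 11 = (y + 1)(-y^2 + 7y - 11).
So |(-y^3 + 6y^2 - 4y + 4) − 15| = |y + 1|·|-y^2 + 7y - 11|.
Assume first that |y + 1| < 1, so |y| < 2. Then |-y^2 + 7y - 11| ≤ 2^2 + 7·2 + 11 = 29.
Hence |(-y^3 + 6y^2 - 4y + 4) − 15| ≤ 29|y + 1| < ε provided |y + 1| < ε/29.
Take δ = min(1, ε/29). Then 0 < |y + 1| < δ gives both |y + 1| < 1 and |y + 1| < ε/29, so |(-y^3 + 6y^2 - 4y + 4) − 15| < ε.

δ = min(1, ε/29)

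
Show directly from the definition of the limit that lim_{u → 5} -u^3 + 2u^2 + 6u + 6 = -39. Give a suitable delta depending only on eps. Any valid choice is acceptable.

Let eps > 0. We want delta > 0 such that 0 < |u − 5| < delta implies |(-u^3 + 2u^2 + 6u + 6) + 39| < eps.
(-u^3 + 2u^2 + 6u + 6) + 39 = -u^3 + 2u^2 + 6u + 45 = (u − 5)(-u^2 - 3u - 9).
So |(-u^3 + 2u^2 + 6u + 6) + 39| = |u − 5|·|-u^2 - 3u - 9|.
Assume first that |u − 5| < 2, so |u| < 7. Then |-u^2 - 3u - 9| ≤ 7^2 + 3·7 + 9 = 79.
Hence |(-u^3 + 2u^2 + 6u + 6) + 39| ≤ 79|u − 5| < eps provided |u − 5| < eps/79.
Take delta = min(2, eps/79). Then 0 < |u − 5| < delta gives both |u − 5| < 2 and |u − 5| < eps/79, so |(-u^3 + 2u^2 + 6u + 6) + 39| < eps.

delta = min(2, eps/79)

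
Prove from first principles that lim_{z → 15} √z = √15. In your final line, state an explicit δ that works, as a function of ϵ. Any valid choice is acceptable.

δ = min(15, √15·ϵ)

Let ϵ > 0 be given. We want δ > 0 such that 0 < |z − 15| < δ implies |√z − √15| < ϵ.
Multiplying by the conjugate, |√z − √15| = |z − 15|/(√z + √15).
Restrict δ ≤ 15 so that |z − 15| < 15 forces z > 0, and then √z + √15 > √15.
Hence |√z − √15| < |z − 15|/√15, which is < ϵ once |z − 15| < √15·ϵ.
Take δ = min(15, √15·ϵ). If 0 < |z − 15| < δ then z > 0 and |√z − √15| < |z − 15|/√15 < ϵ.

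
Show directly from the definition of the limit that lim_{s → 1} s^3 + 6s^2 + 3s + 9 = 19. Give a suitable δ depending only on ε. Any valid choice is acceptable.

δ = min(1, ε/28)

Let ε > 0. We want δ > 0 such that 0 < |s − 1| < δ implies |(s^3 + 6s^2 + 3s + 9) − 19| < ε.
(s^3 + 6s^2 + 3s + 9) − 19 = s^3 + 6s^2 + 3s - 10 = (s − 1)(s^2 + 7s + 10).
So |(s^3 + 6s^2 + 3s + 9) − 19| = |s − 1|·|s^2 + 7s + 10|.
Assume first that |s − 1| < 1, so |s| < 2. Then |s^2 + 7s + 10| ≤ 2^2 + 7·2 + 10 = 28.
Hence |(s^3 + 6s^2 + 3s + 9) − 19| ≤ 28|s − 1| < ε provided |s − 1| < ε/28.
Take δ = min(1, ε/28). Then 0 < |s − 1| < δ gives both |s − 1| < 1 and |s − 1| < ε/28, so |(s^3 + 6s^2 + 3s + 9) − 19| < ε.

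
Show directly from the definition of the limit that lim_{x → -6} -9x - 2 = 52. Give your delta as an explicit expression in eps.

Suppose eps > 0. We need delta > 0 so that 0 < |x + 6| < delta implies |(-9x - 2) − 52| < eps.
|(-9x - 2) − 52| = |-9x - 54| = 9|x + 6|.
So 9|x + 6| < eps exactly when |x + 6| < eps/9.
Take delta = eps/9. If 0 < |x + 6| < delta then |(-9x - 2) − 52| = 9|x + 6| < 9·(eps/9) = eps.

delta = eps/9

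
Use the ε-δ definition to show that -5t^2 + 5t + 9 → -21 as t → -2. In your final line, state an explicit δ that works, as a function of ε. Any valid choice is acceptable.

Let ε > 0 be given. We want δ > 0 such that 0 < |t + 2| < δ implies |(-5t^2 + 5t + 9) + 21| < ε.
(-5t^2 + 5t + 9) + 21 = -5t^2 + 5t + 30 = (t + 2)(-5t + 15).
So |(-5t^2 + 5t + 9) + 21| = |t + 2|·|-5t + 15|.
Require δ ≤ 2. Then |t + 2| < 2 gives |t| < 4, and by the triangle inequality |-5t + 15| ≤ 5·4 + 15 = 35.
Hence |(-5t^2 + 5t + 9) + 21| ≤ 35|t + 2| < ε provided |t + 2| < ε/35.
Take δ = min(2, ε/35). Then 0 < |t + 2| < δ gives both |t + 2| < 2 and |t + 2| < ε/35, so |(-5t^2 + 5t + 9) + 21| < ε.

δ = min(2, ε/35)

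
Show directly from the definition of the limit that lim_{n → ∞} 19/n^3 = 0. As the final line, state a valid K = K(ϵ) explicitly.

Let ϵ > 0 be given. For n ≥ 1, |19/n^3 − 0| = 19/n^3.
19/n^3 < ϵ ⇔ n^3 > 19/ϵ ⇔ n > (19/ϵ)^{1/3}.
Take K = (19/ϵ)^{1/3}. Then n > K implies 19/n^3 < ϵ.

K = (19/ϵ)^{1/3}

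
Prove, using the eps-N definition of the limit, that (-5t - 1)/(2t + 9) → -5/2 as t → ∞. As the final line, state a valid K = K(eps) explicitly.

Suppose eps > 0. We seek K > 0 such that t > K implies |(-5t - 1)/(2t + 9) + 5/2| < eps.
(-5t - 1)/(2t + 9) + 5/2 = (2(-5t - 1) − (-5)(2t + 9)) / (2(2t + 9)) = 43/(2(2t + 9)).
For t > 0 we have 2t + 9 > 2t, so |(-5t - 1)/(2t + 9) + 5/2| = 43/(2(2t + 9)) < 43/(2·2t) = (43/4)/t.
Thus |(-5t - 1)/(2t + 9) + 5/2| < eps whenever t > (43/4)/eps.
Take K = (43/4)/eps. If t > K then |(-5t - 1)/(2t + 9) + 5/2| < (43/4)/t < eps.

K = (43/4)/eps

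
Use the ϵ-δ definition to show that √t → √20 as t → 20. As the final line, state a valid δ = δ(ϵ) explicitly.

δ = min(20, √20·ϵ)

Suppose ϵ > 0. We want δ > 0 such that 0 < |t − 20| < δ implies |√t − √20| < ϵ.
Multiplying by the conjugate, |√t − √20| = |t − 20|/(√t + √20).
Restrict δ ≤ 20 so that |t − 20| < 20 forces t > 0, and then √t + √20 > √20.
Hence |√t − √20| < |t − 20|/√20, which is < ϵ once |t − 20| < √20·ϵ.
Take δ = min(20, √20·ϵ). If 0 < |t − 20| < δ then t > 0 and |√t − √20| < |t − 20|/√20 < ϵ.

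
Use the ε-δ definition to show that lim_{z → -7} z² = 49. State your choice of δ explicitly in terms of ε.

Fix ε > 0. We seek δ > 0 with 0 < |z + 7| < δ ⇒ |z² − 49| < ε.
Factor: z² − 49 = (z + 7)(z - 7), so |z² − 49| = |z + 7|·|z - 7|.
Impose δ ≤ 1 so that |z| < 8; then |z - 7| ≤ 15.
Hence |z² − 49| ≤ 15|z + 7|, which is < ε once |z + 7| < ε/15.
Take δ = min(1, ε/15). If 0 < |z + 7| < δ then both bounds hold and |z² − 49| ≤ 15|z + 7| < 15·(ε/15) = ε.

δ = min(1, ε/15)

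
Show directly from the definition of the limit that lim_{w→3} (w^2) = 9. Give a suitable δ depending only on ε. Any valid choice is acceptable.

Let ε > 0 be given. We seek δ > 0 with 0 < |w − 3| < δ ⇒ |w^2 − 9| < ε.
Factor: w^2 − 9 = (w − 3)(w + 3), so |w^2 − 9| = |w − 3|·|w + 3|.
Impose δ ≤ 1 so that |w| < 4; then |w + 3| ≤ 7.
Hence |w^2 − 9| ≤ 7|w − 3|, which is < ε once |w − 3| < ε/7.
Take δ = min(1, ε/7). If 0 < |w − 3| < δ then both bounds hold and |w^2 − 9| ≤ 7|w − 3| < 7·(ε/7) = ε.

δ = min(1, ε/7)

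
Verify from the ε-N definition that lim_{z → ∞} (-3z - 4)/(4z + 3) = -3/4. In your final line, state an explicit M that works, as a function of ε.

M = (7/16)/ε

Suppose ε > 0. We seek M > 0 such that z > M implies |(-3z - 4)/(4z + 3) + 3/4| < ε.
(-3z - 4)/(4z + 3) + 3/4 = (4(-3z - 4) − (-3)(4z + 3)) / (4(4z + 3)) = -7/(4(4z + 3)).
For z > 0 we have 4z + 3 > 4z, so |(-3z - 4)/(4z + 3) + 3/4| = 7/(4(4z + 3)) < 7/(4·4z) = (7/16)/z.
Thus |(-3z - 4)/(4z + 3) + 3/4| < ε whenever z > (7/16)/ε.
Take M = (7/16)/ε. If z > M then |(-3z - 4)/(4z + 3) + 3/4| < (7/16)/z < ε.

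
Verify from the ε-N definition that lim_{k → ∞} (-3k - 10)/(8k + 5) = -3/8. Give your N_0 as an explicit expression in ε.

N_0 = (65/64)/ε

Fix ε > 0. For k ≥ 1, |(-3k - 10)/(8k + 5) + 3/8| = |-65|/(8(8k + 5)) = 65/(8(8k + 5)).
Since 8k + 5 ≥ 8k for k ≥ 1, this is ≤ 65/(8·8k) = (65/64)/k.
So |(-3k - 10)/(8k + 5) + 3/8| < ε whenever k > (65/64)/ε.
Take N_0 = (65/64)/ε. If k > N_0 then |(-3k - 10)/(8k + 5) + 3/8| ≤ (65/64)/k < ε.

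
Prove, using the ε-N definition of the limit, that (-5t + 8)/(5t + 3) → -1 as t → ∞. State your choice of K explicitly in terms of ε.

K = (11/5)/ε

Let ε > 0 be given. We seek K > 0 such that t > K implies |(-5t + 8)/(5t + 3) + 1| < ε.
(-5t + 8)/(5t + 3) + 1 = (5(-5t + 8) − (-5)(5t + 3)) / (5(5t + 3)) = 55/(5(5t + 3)).
For t > 0 we have 5t + 3 > 5t, so |(-5t + 8)/(5t + 3) + 1| = 55/(5(5t + 3)) < 55/(5·5t) = (11/5)/t.
Thus |(-5t + 8)/(5t + 3) + 1| < ε whenever t > (11/5)/ε.
Take K = (11/5)/ε. If t > K then |(-5t + 8)/(5t + 3) + 1| < (11/5)/t < ε.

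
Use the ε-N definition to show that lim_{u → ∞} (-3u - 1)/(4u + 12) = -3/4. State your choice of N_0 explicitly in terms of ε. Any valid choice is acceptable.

Fix ε > 0. We seek N_0 > 0 such that u > N_0 implies |(-3u - 1)/(4u + 12) + 3/4| < ε.
(-3u - 1)/(4u + 12) + 3/4 = (4(-3u - 1) − (-3)(4u + 12)) / (4(4u + 12)) = 32/(4(4u + 12)).
For u > 0 we have 4u + 12 > 4u, so |(-3u - 1)/(4u + 12) + 3/4| = 32/(4(4u + 12)) < 32/(4·4u) = 2/u.
Thus |(-3u - 1)/(4u + 12) + 3/4| < ε whenever u > 2/ε.
Take N_0 = 2/ε. If u > N_0 then |(-3u - 1)/(4u + 12) + 3/4| < 2/u < ε.

N_0 = 2/ε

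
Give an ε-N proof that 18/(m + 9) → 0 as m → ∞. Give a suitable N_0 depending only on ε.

N_0 = 18/ε

Fix ε > 0. For m ≥ 1, |18/(m + 9) − 0| = 18/(m + 9) ≤ 18/m.
We need 18/m < ε, i.e. m > 18/ε.
Take N_0 = 18/ε. If m > N_0 then |18/(m + 9)| ≤ 18/m < ε.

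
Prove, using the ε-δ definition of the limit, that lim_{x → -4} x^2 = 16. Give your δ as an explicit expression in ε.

Fix ε > 0. We seek δ > 0 with 0 < |x + 4| < δ ⇒ |x^2 − 16| < ε.
Factor: x^2 − 16 = (x + 4)(x - 4), so |x^2 − 16| = |x + 4|·|x - 4|.
Impose δ ≤ 2 so that |x| < 6; then |x - 4| ≤ 10.
Hence |x^2 − 16| ≤ 10|x + 4|, which is < ε once |x + 4| < ε/10.
Take δ = min(2, ε/10). If 0 < |x + 4| < δ then both bounds hold and |x^2 − 16| ≤ 10|x + 4| < 10·(ε/10) = ε.

δ = min(2, ε/10)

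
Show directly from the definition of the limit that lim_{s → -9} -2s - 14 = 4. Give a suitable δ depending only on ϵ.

Let ϵ > 0. We need δ > 0 so that 0 < |s + 9| < δ implies |(-2s - 14) − 4| < ϵ.
|(-2s - 14) − 4| = |-2s - 18| = 2|s + 9|.
Thus it suffices that |s + 9| < ϵ/2.
Choosing δ = ϵ/2 gives |(-2s - 14) − 4| = 2|s + 9| < ϵ whenever |s + 9| < δ.

δ = ϵ/2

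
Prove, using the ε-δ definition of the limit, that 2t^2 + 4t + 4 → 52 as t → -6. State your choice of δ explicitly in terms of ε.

Let ε > 0 be given. We want δ > 0 such that 0 < |t + 6| < δ implies |(2t^2 + 4t + 4) − 52| < ε.
(2t^2 + 4t + 4) − 52 = 2t^2 + 4t - 48 = (t + 6)(2t - 8).
So |(2t^2 + 4t + 4) − 52| = |t + 6|·|2t - 8|.
Assume first that |t + 6| < 1, so |t| < 7. Then |2t - 8| ≤ 2·7 + 8 = 22.
Hence |(2t^2 + 4t + 4) − 52| ≤ 22|t + 6| < ε provided |t + 6| < ε/22.
Take δ = min(1, ε/22). Then 0 < |t + 6| < δ gives both |t + 6| < 1 and |t + 6| < ε/22, so |(2t^2 + 4t + 4) − 52| < ε.

δ = min(1, ε/22)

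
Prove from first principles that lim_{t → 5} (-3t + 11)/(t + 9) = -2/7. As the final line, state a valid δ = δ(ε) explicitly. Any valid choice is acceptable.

δ = min(7, (49/19)ε)

Suppose ε > 0. We want δ > 0 with 0 < |t − 5| < δ ⇒ |(-3t + 11)/(t + 9) + 2/7| < ε.
Combining over a common denominator, (-3t + 11)/(t + 9) + 2/7 = [(-3t + 11)·14 − (-4)·(t + 9)] / [14·(t + 9)] = -38(t − 5) / (14(t + 9)).
So |(-3t + 11)/(t + 9) + 2/7| = 38|t − 5| / (14·|t + 9|).
Restrict δ ≤ 7. Then |t − 5| < 7 gives |t + 9| = |(t − 5) + 14| ≥ 14 − 7 = 7.
Hence |(-3t + 11)/(t + 9) + 2/7| < 38|t − 5|/(14·7) = (19/49)|t − 5|, which is < ε once |t − 5| < (49/19)ε.
Take δ = min(7, (49/19)ε). Then 0 < |t − 5| < δ forces both bounds, so |(-3t + 11)/(t + 9) + 2/7| < ε.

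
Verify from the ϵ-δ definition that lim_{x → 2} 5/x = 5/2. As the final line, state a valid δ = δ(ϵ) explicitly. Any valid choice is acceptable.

δ = min(1, (2/5)ϵ)

Let ϵ > 0. We seek δ > 0 such that 0 < |x − 2| < δ implies |5/x − (5/2)| < ϵ.
|5/x − (5/2)| = 5·|2 − x|/(2·|x|) = 5|x − 2|/(2|x|).
Restrict δ ≤ 1. Then |x − 2| < 1 gives |x| > 1, so 2|x| > 2.
Then |5/x − (5/2)| < 5|x − 2|/2, which is < ϵ when |x − 2| < (2/5)ϵ.
Take δ = min(1, (2/5)ϵ). Then 0 < |x − 2| < δ gives both |x − 2| < 1 and |x − 2| < (2/5)ϵ, so |5/x − (5/2)| < ϵ.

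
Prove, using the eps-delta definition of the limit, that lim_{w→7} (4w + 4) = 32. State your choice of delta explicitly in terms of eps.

delta = eps/4

Let eps > 0. We need delta > 0 so that 0 < |w − 7| < delta implies |(4w + 4) − 32| < eps.
Since (4w + 4) − 32 = 4(w − 7), we have |(4w + 4) − 32| = 4|w − 7|.
Thus it suffices that |w − 7| < eps/4.
Take delta = eps/4. If 0 < |w − 7| < delta then |(4w + 4) − 32| = 4|w − 7| < 4·(eps/4) = eps.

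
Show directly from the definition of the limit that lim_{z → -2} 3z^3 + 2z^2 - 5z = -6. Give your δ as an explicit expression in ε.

Suppose ε > 0. We want δ > 0 such that 0 < |z + 2| < δ implies |(3z^3 + 2z^2 - 5z) + 6| < ε.
(3z^3 + 2z^2 - 5z) + 6 = 3z^3 + 2z^2 - 5z + 6 = (z + 2)(3z^2 - 4z + 3).
So |(3z^3 + 2z^2 - 5z) + 6| = |z + 2|·|3z^2 - 4z + 3|.
Assume first that |z + 2| < 1, so |z| < 3. Then |3z^2 - 4z + 3| ≤ 3·3^2 + 4·3 + 3 = 42.
Hence |(3z^3 + 2z^2 - 5z) + 6| ≤ 42|z + 2| < ε provided |z + 2| < ε/42.
Choosing δ = min(1, ε/42) ensures both conditions, hence |(3z^3 + 2z^2 - 5z) + 6| < ε.

δ = min(1, ε/42)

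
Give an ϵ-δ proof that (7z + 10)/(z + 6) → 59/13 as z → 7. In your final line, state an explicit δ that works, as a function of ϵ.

δ = min(13/2, (169/64)ϵ)

Let ϵ > 0 be given. We want δ > 0 with 0 < |z − 7| < δ ⇒ |(7z + 10)/(z + 6) − (59/13)| < ϵ.
Combining over a common denominator, (7z + 10)/(z + 6) − (59/13) = [(7z + 10)·13 − 59·(z + 6)] / [13·(z + 6)] = 32(z − 7) / (13(z + 6)).
So |(7z + 10)/(z + 6) − (59/13)| = 32|z − 7| / (13·|z + 6|).
Require δ ≤ 13/2, so |z + 6| ≥ |13| − |z − 7| > 13 − 13/2 = 13/2.
Hence |(7z + 10)/(z + 6) − (59/13)| < 32|z − 7|/(13·(13/2)) = (64/169)|z − 7|, which is < ϵ once |z − 7| < (169/64)ϵ.
Take δ = min(13/2, (169/64)ϵ). Then 0 < |z − 7| < δ forces both bounds, so |(7z + 10)/(z + 6) − (59/13)| < ϵ.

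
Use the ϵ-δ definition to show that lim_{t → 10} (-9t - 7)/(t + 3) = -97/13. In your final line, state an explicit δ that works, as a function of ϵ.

δ = min(13/2, (169/40)ϵ)

Let ϵ > 0 be given. We want δ > 0 with 0 < |t − 10| < δ ⇒ |(-9t - 7)/(t + 3) + 97/13| < ϵ.
Combining over a common denominator, (-9t - 7)/(t + 3) + 97/13 = [(-9t - 7)·13 − (-97)·(t + 3)] / [13·(t + 3)] = -20(t − 10) / (13(t + 3)).
So |(-9t - 7)/(t + 3) + 97/13| = 20|t − 10| / (13·|t + 3|).
Restrict δ ≤ 13/2. Then |t − 10| < 13/2 gives |t + 3| = |(t − 10) + 13| ≥ 13 − 13/2 = 13/2.
Hence |(-9t - 7)/(t + 3) + 97/13| < 20|t − 10|/(13·(13/2)) = (40/169)|t − 10|, which is < ϵ once |t − 10| < (169/40)ϵ.
Take δ = min(13/2, (169/40)ϵ). Then 0 < |t − 10| < δ forces both bounds, so |(-9t - 7)/(t + 3) + 97/13| < ϵ.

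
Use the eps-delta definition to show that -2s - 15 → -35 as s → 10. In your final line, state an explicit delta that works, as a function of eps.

delta = eps/2

Fix eps > 0. We need delta > 0 so that 0 < |s − 10| < delta implies |(-2s - 15) + 35| < eps.
Since (-2s - 15) + 35 = -2(s − 10), we have |(-2s - 15) + 35| = 2|s − 10|.
So 2|s − 10| < eps exactly when |s − 10| < eps/2.
Choosing delta = eps/2 gives |(-2s - 15) + 35| = 2|s − 10| < eps whenever |s − 10| < delta.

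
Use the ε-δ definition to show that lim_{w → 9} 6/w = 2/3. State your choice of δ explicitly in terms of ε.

δ = min(9/2, (27/4)ε)

Suppose ε > 0. We seek δ > 0 such that 0 < |w − 9| < δ implies |6/w − (2/3)| < ε.
|6/w − (2/3)| = 6·|9 − w|/(9·|w|) = 6|w − 9|/(9|w|).
Restrict δ ≤ 9/2. Then |w − 9| < 9/2 gives |w| > 9/2, so 9|w| > 81/2.
Then |6/w − (2/3)| < 6|w − 9|/(81/2), which is < ε when |w − 9| < (27/4)ε.
Take δ = min(9/2, (27/4)ε). Then 0 < |w − 9| < δ gives both |w − 9| < 9/2 and |w − 9| < (27/4)ε, so |6/w − (2/3)| < ε.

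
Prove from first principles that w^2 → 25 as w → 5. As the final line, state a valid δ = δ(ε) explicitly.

δ = min(1, ε/11)

Suppose ε > 0. We seek δ > 0 with 0 < |w − 5| < δ ⇒ |w^2 − 25| < ε.
Factor: w^2 − 25 = (w − 5)(w + 5), so |w^2 − 25| = |w − 5|·|w + 5|.
Restrict δ ≤ 1. Then |w − 5| < 1 gives |w| < 6, so by the triangle inequality |w + 5| ≤ 6 + 5 = 11.
Hence |w^2 − 25| ≤ 11|w − 5|, which is < ε once |w − 5| < ε/11.
Take δ = min(1, ε/11). If 0 < |w − 5| < δ then both bounds hold and |w^2 − 25| ≤ 11|w − 5| < 11·(ε/11) = ε.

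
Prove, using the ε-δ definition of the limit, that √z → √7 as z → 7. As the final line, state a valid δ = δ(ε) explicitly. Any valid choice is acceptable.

Fix ε > 0. We want δ > 0 such that 0 < |z − 7| < δ implies |√z − √7| < ε.
Rationalise: √z − √7 = (z − 7)/(√z + √7), so |√z − √7| = |z − 7|/(√z + √7).
Restrict δ ≤ 7 so that |z − 7| < 7 forces z > 0, and then √z + √7 > √7.
Hence |√z − √7| < |z − 7|/√7, which is < ε once |z − 7| < √7·ε.
Take δ = min(7, √7·ε). If 0 < |z − 7| < δ then z > 0 and |√z − √7| < |z − 7|/√7 < ε.

δ = min(7, √7·ε)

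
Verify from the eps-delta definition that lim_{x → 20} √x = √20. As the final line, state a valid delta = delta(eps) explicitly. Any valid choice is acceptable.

Let eps > 0 be given. We want delta > 0 such that 0 < |x − 20| < delta implies |√x − √20| < eps.
Multiplying by the conjugate, |√x − √20| = |x − 20|/(√x + √20).
Restrict delta ≤ 20 so that |x − 20| < 20 forces x > 0, and then √x + √20 > √20.
Hence |√x − √20| < |x − 20|/√20, which is < eps once |x − 20| < √20·eps.
Take delta = min(20, √20·eps). If 0 < |x − 20| < delta then x > 0 and |√x − √20| < |x − 20|/√20 < eps.

delta = min(20, √20·eps)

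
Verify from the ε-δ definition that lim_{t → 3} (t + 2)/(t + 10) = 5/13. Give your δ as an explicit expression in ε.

δ = min(13/2, (169/16)ε)

Suppose ε > 0. We want δ > 0 with 0 < |t − 3| < δ ⇒ |(t + 2)/(t + 10) − (5/13)| < ε.
Combining over a common denominator, (t + 2)/(t + 10) − (5/13) = [(t + 2)·13 − 5·(t + 10)] / [13·(t + 10)] = 8(t − 3) / (13(t + 10)).
So |(t + 2)/(t + 10) − (5/13)| = 8|t − 3| / (13·|t + 10|).
Restrict δ ≤ 13/2. Then |t − 3| < 13/2 gives |t + 10| = |(t − 3) + 13| ≥ 13 − 13/2 = 13/2.
Hence |(t + 2)/(t + 10) − (5/13)| < 8|t − 3|/(13·(13/2)) = (16/169)|t − 3|, which is < ε once |t − 3| < (169/16)ε.
Take δ = min(13/2, (169/16)ε). Then 0 < |t − 3| < δ forces both bounds, so |(t + 2)/(t + 10) − (5/13)| < ε.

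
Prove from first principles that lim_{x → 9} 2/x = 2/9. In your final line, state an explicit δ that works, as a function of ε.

δ = min(9/2, (81/4)ε)

Suppose ε > 0. We seek δ > 0 such that 0 < |x − 9| < δ implies |2/x − (2/9)| < ε.
|2/x − (2/9)| = 2·|9 − x|/(9·|x|) = 2|x − 9|/(9|x|).
Require δ ≤ 9/2 so that |x| > 9 − 9/2 = 9/2, hence 9|x| > 81/2.
Then |2/x − (2/9)| < 2|x − 9|/(81/2), which is < ε when |x − 9| < (81/4)ε.
Take δ = min(9/2, (81/4)ε). Then 0 < |x − 9| < δ gives both |x − 9| < 9/2 and |x − 9| < (81/4)ε, so |2/x − (2/9)| < ε.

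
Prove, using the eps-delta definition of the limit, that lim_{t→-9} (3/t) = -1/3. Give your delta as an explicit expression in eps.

delta = min(9/2, (27/2)eps)

Suppose eps > 0. We seek delta > 0 such that 0 < |t + 9| < delta implies |3/t + 1/3| < eps.
|3/t + 1/3| = 3·|-9 − t|/(9·|t|) = 3|t + 9|/(9|t|).
Require delta ≤ 9/2 so that |t| > 9 − 9/2 = 9/2, hence 9|t| > 81/2.
Then |3/t + 1/3| < 3|t + 9|/(81/2), which is < eps when |t + 9| < (27/2)eps.
Take delta = min(9/2, (27/2)eps). Then 0 < |t + 9| < delta gives both |t + 9| < 9/2 and |t + 9| < (27/2)eps, so |3/t + 1/3| < eps.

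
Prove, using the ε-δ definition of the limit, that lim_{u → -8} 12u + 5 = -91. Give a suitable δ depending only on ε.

Suppose ε > 0. We need δ > 0 so that 0 < |u + 8| < δ implies |(12u + 5) + 91| < ε.
|(12u + 5) + 91| = |12u + 96| = 12|u + 8|.
Thus it suffices that |u + 8| < ε/12.
Choosing δ = ε/12 gives |(12u + 5) + 91| = 12|u + 8| < ε whenever |u + 8| < δ.

δ = ε/12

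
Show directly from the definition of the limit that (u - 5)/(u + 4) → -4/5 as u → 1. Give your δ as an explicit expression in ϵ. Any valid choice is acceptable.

δ = min(5/2, (25/18)ϵ)

Let ϵ > 0. We want δ > 0 with 0 < |u − 1| < δ ⇒ |(u - 5)/(u + 4) + 4/5| < ϵ.
Combining over a common denominator, (u - 5)/(u + 4) + 4/5 = [(u - 5)·5 − (-4)·(u + 4)] / [5·(u + 4)] = 9(u − 1) / (5(u + 4)).
So |(u - 5)/(u + 4) + 4/5| = 9|u − 1| / (5·|u + 4|).
Restrict δ ≤ 5/2. Then |u − 1| < 5/2 gives |u + 4| = |(u − 1) + 5| ≥ 5 − 5/2 = 5/2.
Hence |(u - 5)/(u + 4) + 4/5| < 9|u − 1|/(5·(5/2)) = (18/25)|u − 1|, which is < ϵ once |u − 1| < (25/18)ϵ.
Take δ = min(5/2, (25/18)ϵ). Then 0 < |u − 1| < δ forces both bounds, so |(u - 5)/(u + 4) + 4/5| < ϵ.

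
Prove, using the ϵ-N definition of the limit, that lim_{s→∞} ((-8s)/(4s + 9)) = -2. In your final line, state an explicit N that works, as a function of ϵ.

N = (9/2)/ϵ

Suppose ϵ > 0. We seek N > 0 such that s > N implies |(-8s)/(4s + 9) + 2| < ϵ.
(-8s)/(4s + 9) + 2 = (4(-8s) − (-8)(4s + 9)) / (4(4s + 9)) = 72/(4(4s + 9)).
For s > 0 we have 4s + 9 > 4s, so |(-8s)/(4s + 9) + 2| = 72/(4(4s + 9)) < 72/(4·4s) = (9/2)/s.
Thus |(-8s)/(4s + 9) + 2| < ϵ whenever s > (9/2)/ϵ.
Take N = (9/2)/ϵ. If s > N then |(-8s)/(4s + 9) + 2| < (9/2)/s < ϵ.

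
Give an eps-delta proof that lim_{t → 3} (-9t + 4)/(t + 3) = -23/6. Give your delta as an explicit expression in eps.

Fix eps > 0. We want delta > 0 with 0 < |t − 3| < delta ⇒ |(-9t + 4)/(t + 3) + 23/6| < eps.
Combining over a common denominator, (-9t + 4)/(t + 3) + 23/6 = [(-9t + 4)·6 − (-23)·(t + 3)] / [6·(t + 3)] = -31(t − 3) / (6(t + 3)).
So |(-9t + 4)/(t + 3) + 23/6| = 31|t − 3| / (6·|t + 3|).
Restrict delta ≤ 3. Then |t − 3| < 3 gives |t + 3| = |(t − 3) + 6| ≥ 6 − 3 = 3.
Hence |(-9t + 4)/(t + 3) + 23/6| < 31|t − 3|/(6·3) = (31/18)|t − 3|, which is < eps once |t − 3| < (18/31)eps.
Take delta = min(3, (18/31)eps). Then 0 < |t − 3| < delta forces both bounds, so |(-9t + 4)/(t + 3) + 23/6| < eps.

delta = min(3, (18/31)eps)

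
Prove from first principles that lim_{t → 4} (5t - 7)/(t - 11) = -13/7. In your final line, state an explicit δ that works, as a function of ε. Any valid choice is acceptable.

Let ε > 0. We want δ > 0 with 0 < |t − 4| < δ ⇒ |(5t - 7)/(t - 11) + 13/7| < ε.
Combining over a common denominator, (5t - 7)/(t - 11) + 13/7 = [(5t - 7)·(-7) − 13·(t - 11)] / [(-7)·(t - 11)] = -48(t − 4) / ((-7)(t - 11)).
So |(5t - 7)/(t - 11) + 13/7| = 48|t − 4| / (7·|t − 11|).
Require δ ≤ 7/2, so |t − 11| ≥ |-7| − |t − 4| > 7 − 7/2 = 7/2.
Hence |(5t - 7)/(t - 11) + 13/7| < 48|t − 4|/(7·(7/2)) = (96/49)|t − 4|, which is < ε once |t − 4| < (49/96)ε.
Take δ = min(7/2, (49/96)ε). Then 0 < |t − 4| < δ forces both bounds, so |(5t - 7)/(t - 11) + 13/7| < ε.

δ = min(7/2, (49/96)ε)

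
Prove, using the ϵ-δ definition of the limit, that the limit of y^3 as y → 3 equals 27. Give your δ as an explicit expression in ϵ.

Let ϵ > 0. We seek δ > 0 with 0 < |y − 3| < δ ⇒ |y^3 − 27| < ϵ.
Factor: y^3 − 27 = (y − 3)(y^2 + 3y + 9), so |y^3 − 27| = |y − 3|·|y^2 + 3y + 9|.
Impose δ ≤ 1 so that |y| < 4; then |y^2 + 3y + 9| ≤ 37.
Hence |y^3 − 27| ≤ 37|y − 3|, which is < ϵ once |y − 3| < ϵ/37.
Take δ = min(1, ϵ/37). If 0 < |y − 3| < δ then both bounds hold and |y^3 − 27| ≤ 37|y − 3| < 37·(ϵ/37) = ϵ.

δ = min(1, ϵ/37)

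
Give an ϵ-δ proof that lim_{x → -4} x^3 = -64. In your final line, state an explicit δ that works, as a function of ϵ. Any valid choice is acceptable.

Let ϵ > 0. We seek δ > 0 with 0 < |x + 4| < δ ⇒ |x^3 + 64| < ϵ.
Factor: x^3 + 64 = (x + 4)(x^2 - 4x + 16), so |x^3 + 64| = |x + 4|·|x^2 - 4x + 16|.
Restrict δ ≤ 1. Then |x + 4| < 1 gives |x| < 5, so by the triangle inequality |x^2 - 4x + 16| ≤ 5^2 + 4·5 + 16 = 61.
Hence |x^3 + 64| ≤ 61|x + 4|, which is < ϵ once |x + 4| < ϵ/61.
Take δ = min(1, ϵ/61). If 0 < |x + 4| < δ then both bounds hold and |x^3 + 64| ≤ 61|x + 4| < 61·(ϵ/61) = ϵ.

δ = min(1, ϵ/61)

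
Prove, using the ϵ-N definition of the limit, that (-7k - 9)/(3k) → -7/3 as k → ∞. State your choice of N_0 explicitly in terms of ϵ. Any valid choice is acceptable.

N_0 = 3/ϵ

Fix ϵ > 0. For k ≥ 1, |(-7k - 9)/(3k) + 7/3| = |-27|/(3(3k)) = 27/(3(3k)).
Since 3k ≥ 3k for k ≥ 1, this is ≤ 27/(3·3k) = 3/k.
So |(-7k - 9)/(3k) + 7/3| < ϵ whenever k > 3/ϵ.
Take N_0 = 3/ϵ. If k > N_0 then |(-7k - 9)/(3k) + 7/3| ≤ 3/k < ϵ.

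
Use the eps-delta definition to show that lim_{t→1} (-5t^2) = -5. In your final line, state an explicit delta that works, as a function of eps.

Let eps > 0. We want delta > 0 such that 0 < |t − 1| < delta implies |(-5t^2) + 5| < eps.
(-5t^2) + 5 = -5t^2 + 5 = (t − 1)(-5t - 5).
So |(-5t^2) + 5| = |t − 1|·|-5t - 5|.
Assume first that |t − 1| < 1, so |t| < 2. Then |-5t - 5| ≤ 5·2 + 5 = 15.
Hence |(-5t^2) + 5| ≤ 15|t − 1| < eps provided |t − 1| < eps/15.
Choosing delta = min(1, eps/15) ensures both conditions, hence |(-5t^2) + 5| < eps.

delta = min(1, eps/15)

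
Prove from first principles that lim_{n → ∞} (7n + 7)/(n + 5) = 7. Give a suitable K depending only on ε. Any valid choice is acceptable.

Let ε > 0 be given. For n ≥ 1, |(7n + 7)/(n + 5) − 7| = |-28|/((n + 5)) = 28/((n + 5)).
Since n + 5 ≥ n for n ≥ 1, this is ≤ 28/(n) = 28/n.
So |(7n + 7)/(n + 5) − 7| < ε whenever n > 28/ε.
Take K = 28/ε. If n > K then |(7n + 7)/(n + 5) − 7| ≤ 28/n < ε.

K = 28/ε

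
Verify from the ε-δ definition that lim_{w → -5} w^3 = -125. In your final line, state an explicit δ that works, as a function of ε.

Let ε > 0. We seek δ > 0 with 0 < |w + 5| < δ ⇒ |w^3 + 125| < ε.
Factor: w^3 + 125 = (w + 5)(w^2 - 5w + 25), so |w^3 + 125| = |w + 5|·|w^2 - 5w + 25|.
Restrict δ ≤ 1. Then |w + 5| < 1 gives |w| < 6, so by the triangle inequality |w^2 - 5w + 25| ≤ 6^2 + 5·6 + 25 = 91.
Hence |w^3 + 125| ≤ 91|w + 5|, which is < ε once |w + 5| < ε/91.
Take δ = min(1, ε/91). If 0 < |w + 5| < δ then both bounds hold and |w^3 + 125| ≤ 91|w + 5| < 91·(ε/91) = ε.

δ = min(1, ε/91)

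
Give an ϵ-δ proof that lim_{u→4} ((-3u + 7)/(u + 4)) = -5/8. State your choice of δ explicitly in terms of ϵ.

Suppose ϵ > 0. We want δ > 0 with 0 < |u − 4| < δ ⇒ |(-3u + 7)/(u + 4) + 5/8| < ϵ.
Combining over a common denominator, (-3u + 7)/(u + 4) + 5/8 = [(-3u + 7)·8 − (-5)·(u + 4)] / [8·(u + 4)] = -19(u − 4) / (8(u + 4)).
So |(-3u + 7)/(u + 4) + 5/8| = 19|u − 4| / (8·|u + 4|).
Require δ ≤ 4, so |u + 4| ≥ |8| − |u − 4| > 8 − 4 = 4.
Hence |(-3u + 7)/(u + 4) + 5/8| < 19|u − 4|/(8·4) = (19/32)|u − 4|, which is < ϵ once |u − 4| < (32/19)ϵ.
Take δ = min(4, (32/19)ϵ). Then 0 < |u − 4| < δ forces both bounds, so |(-3u + 7)/(u + 4) + 5/8| < ϵ.

δ = min(4, (32/19)ϵ)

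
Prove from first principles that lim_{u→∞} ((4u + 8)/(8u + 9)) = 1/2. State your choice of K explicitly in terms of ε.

Suppose ε > 0. We seek K > 0 such that u > K implies |(4u + 8)/(8u + 9) − (1/2)| < ε.
(4u + 8)/(8u + 9) − (1/2) = (8(4u + 8) − 4(8u + 9)) / (8(8u + 9)) = 28/(8(8u + 9)).
For u > 0 we have 8u + 9 > 8u, so |(4u + 8)/(8u + 9) − (1/2)| = 28/(8(8u + 9)) < 28/(8·8u) = (7/16)/u.
Thus |(4u + 8)/(8u + 9) − (1/2)| < ε whenever u > (7/16)/ε.
Take K = (7/16)/ε. If u > K then |(4u + 8)/(8u + 9) − (1/2)| < (7/16)/u < ε.

K = (7/16)/ε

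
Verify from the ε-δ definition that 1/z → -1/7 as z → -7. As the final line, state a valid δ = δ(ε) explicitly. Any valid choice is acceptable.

δ = min(7/2, (49/2)ε)

Suppose ε > 0. We seek δ > 0 such that 0 < |z + 7| < δ implies |1/z + 1/7| < ε.
|1/z + 1/7| = |-7 − z|/(7·|z|) = |z + 7|/(7|z|).
Require δ ≤ 7/2 so that |z| > 7 − 7/2 = 7/2, hence 7|z| > 49/2.
Then |1/z + 1/7| < |z + 7|/(49/2), which is < ε when |z + 7| < (49/2)ε.
Take δ = min(7/2, (49/2)ε). Then 0 < |z + 7| < δ gives both |z + 7| < 7/2 and |z + 7| < (49/2)ε, so |1/z + 1/7| < ε.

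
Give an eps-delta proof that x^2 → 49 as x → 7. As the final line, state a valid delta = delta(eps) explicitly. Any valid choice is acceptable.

delta = min(1, eps/15)

Suppose eps > 0. We seek delta > 0 with 0 < |x − 7| < delta ⇒ |x^2 − 49| < eps.
Factor: x^2 − 49 = (x − 7)(x + 7), so |x^2 − 49| = |x − 7|·|x + 7|.
Impose delta ≤ 1 so that |x| < 8; then |x + 7| ≤ 15.
Hence |x^2 − 49| ≤ 15|x − 7|, which is < eps once |x − 7| < eps/15.
Take delta = min(1, eps/15). If 0 < |x − 7| < delta then both bounds hold and |x^2 − 49| ≤ 15|x − 7| < 15·(eps/15) = eps.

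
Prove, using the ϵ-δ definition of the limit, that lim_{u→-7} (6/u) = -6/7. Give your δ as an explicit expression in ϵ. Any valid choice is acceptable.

Fix ϵ > 0. We seek δ > 0 such that 0 < |u + 7| < δ implies |6/u + 6/7| < ϵ.
|6/u + 6/7| = 6·|-7 − u|/(7·|u|) = 6|u + 7|/(7|u|).
Require δ ≤ 7/2 so that |u| > 7 − 7/2 = 7/2, hence 7|u| > 49/2.
Then |6/u + 6/7| < 6|u + 7|/(49/2), which is < ϵ when |u + 7| < (49/12)ϵ.
Take δ = min(7/2, (49/12)ϵ). Then 0 < |u + 7| < δ gives both |u + 7| < 7/2 and |u + 7| < (49/12)ϵ, so |6/u + 6/7| < ϵ.

δ = min(7/2, (49/12)ϵ)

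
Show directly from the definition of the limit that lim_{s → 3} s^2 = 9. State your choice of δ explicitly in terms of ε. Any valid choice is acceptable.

δ = min(1, ε/7)

Let ε > 0 be given. We seek δ > 0 with 0 < |s − 3| < δ ⇒ |s^2 − 9| < ε.
Factor: s^2 − 9 = (s − 3)(s + 3), so |s^2 − 9| = |s − 3|·|s + 3|.
Restrict δ ≤ 1. Then |s − 3| < 1 gives |s| < 4, so by the triangle inequality |s + 3| ≤ 4 + 3 = 7.
Hence |s^2 − 9| ≤ 7|s − 3|, which is < ε once |s − 3| < ε/7.
Take δ = min(1, ε/7). If 0 < |s − 3| < δ then both bounds hold and |s^2 − 9| ≤ 7|s − 3| < 7·(ε/7) = ε.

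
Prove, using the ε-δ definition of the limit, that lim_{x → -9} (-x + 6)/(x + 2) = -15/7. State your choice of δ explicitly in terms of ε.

Let ε > 0 be given. We want δ > 0 with 0 < |x + 9| < δ ⇒ |(-x + 6)/(x + 2) + 15/7| < ε.
Combining over a common denominator, (-x + 6)/(x + 2) + 15/7 = [(-x + 6)·(-7) − 15·(x + 2)] / [(-7)·(x + 2)] = -8(x + 9) / ((-7)(x + 2)).
So |(-x + 6)/(x + 2) + 15/7| = 8|x + 9| / (7·|x + 2|).
Restrict δ ≤ 7/2. Then |x + 9| < 7/2 gives |x + 2| = |(x + 9) + (-7)| ≥ 7 − 7/2 = 7/2.
Hence |(-x + 6)/(x + 2) + 15/7| < 8|x + 9|/(7·(7/2)) = (16/49)|x + 9|, which is < ε once |x + 9| < (49/16)ε.
Take δ = min(7/2, (49/16)ε). Then 0 < |x + 9| < δ forces both bounds, so |(-x + 6)/(x + 2) + 15/7| < ε.

δ = min(7/2, (49/16)ε)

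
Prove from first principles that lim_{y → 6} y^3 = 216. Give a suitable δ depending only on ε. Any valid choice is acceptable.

Fix ε > 0. We seek δ > 0 with 0 < |y − 6| < δ ⇒ |y^3 − 216| < ε.
Factor: y^3 − 216 = (y − 6)(y^2 + 6y + 36), so |y^3 − 216| = |y − 6|·|y^2 + 6y + 36|.
Restrict δ ≤ 1. Then |y − 6| < 1 gives |y| < 7, so by the triangle inequality |y^2 + 6y + 36| ≤ 7^2 + 6·7 + 36 = 127.
Hence |y^3 − 216| ≤ 127|y − 6|, which is < ε once |y − 6| < ε/127.
Take δ = min(1, ε/127). If 0 < |y − 6| < δ then both bounds hold and |y^3 − 216| ≤ 127|y − 6| < 127·(ε/127) = ε.

δ = min(1, ε/127)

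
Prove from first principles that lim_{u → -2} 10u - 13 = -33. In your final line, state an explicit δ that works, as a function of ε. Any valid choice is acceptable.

Suppose ε > 0. We need δ > 0 so that 0 < |u + 2| < δ implies |(10u - 13) + 33| < ε.
|(10u - 13) + 33| = |10u + 20| = 10|u + 2|.
So 10|u + 2| < ε exactly when |u + 2| < ε/10.
Choosing δ = ε/10 gives |(10u - 13) + 33| = 10|u + 2| < ε whenever |u + 2| < δ.

δ = ε/10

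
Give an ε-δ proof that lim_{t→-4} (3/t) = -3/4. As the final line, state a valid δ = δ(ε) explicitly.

δ = min(2, (8/3)ε)

Let ε > 0. We seek δ > 0 such that 0 < |t + 4| < δ implies |3/t + 3/4| < ε.
|3/t + 3/4| = 3·|-4 − t|/(4·|t|) = 3|t + 4|/(4|t|).
Restrict δ ≤ 2. Then |t + 4| < 2 gives |t| > 2, so 4|t| > 8.
Then |3/t + 3/4| < 3|t + 4|/8, which is < ε when |t + 4| < (8/3)ε.
Take δ = min(2, (8/3)ε). Then 0 < |t + 4| < δ gives both |t + 4| < 2 and |t + 4| < (8/3)ε, so |3/t + 3/4| < ε.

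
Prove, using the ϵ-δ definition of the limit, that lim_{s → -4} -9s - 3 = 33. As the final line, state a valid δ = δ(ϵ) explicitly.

Let ϵ > 0. We need δ > 0 so that 0 < |s + 4| < δ implies |(-9s - 3) − 33| < ϵ.
|(-9s - 3) − 33| = |-9s - 36| = 9|s + 4|.
Thus it suffices that |s + 4| < ϵ/9.
Choosing δ = ϵ/9 gives |(-9s - 3) − 33| = 9|s + 4| < ϵ whenever |s + 4| < δ.

δ = ϵ/9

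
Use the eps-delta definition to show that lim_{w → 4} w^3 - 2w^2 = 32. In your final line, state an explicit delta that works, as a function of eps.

Suppose eps > 0. We want delta > 0 such that 0 < |w − 4| < delta implies |(w^3 - 2w^2) − 32| < eps.
(w^3 - 2w^2) − 32 = w^3 - 2w^2 - 32 = (w − 4)(w^2 + 2w + 8).
So |(w^3 - 2w^2) − 32| = |w − 4|·|w^2 + 2w + 8|.
Require delta ≤ 2. Then |w − 4| < 2 gives |w| < 6, and by the triangle inequality |w^2 + 2w + 8| ≤ 6^2 + 2·6 + 8 = 56.
Hence |(w^3 - 2w^2) − 32| ≤ 56|w − 4| < eps provided |w − 4| < eps/56.
Choosing delta = min(2, eps/56) ensures both conditions, hence |(w^3 - 2w^2) − 32| < eps.

delta = min(2, eps/56)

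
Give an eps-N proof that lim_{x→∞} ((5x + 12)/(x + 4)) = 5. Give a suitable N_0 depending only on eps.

Fix eps > 0. We seek N_0 > 0 such that x > N_0 implies |(5x + 12)/(x + 4) − 5| < eps.
(5x + 12)/(x + 4) − 5 = ((5x + 12) − 5(x + 4)) / ((x + 4)) = -8/((x + 4)).
For x > 0 we have x + 4 > x, so |(5x + 12)/(x + 4) − 5| = 8/((x + 4)) < 8/(x) = 8/x.
Thus |(5x + 12)/(x + 4) − 5| < eps whenever x > 8/eps.
Take N_0 = 8/eps. If x > N_0 then |(5x + 12)/(x + 4) − 5| < 8/x < eps.

N_0 = 8/eps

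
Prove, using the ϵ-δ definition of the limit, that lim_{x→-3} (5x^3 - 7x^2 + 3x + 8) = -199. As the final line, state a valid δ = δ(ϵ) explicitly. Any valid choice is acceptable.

δ = min(1, ϵ/237)

Let ϵ > 0 be given. We want δ > 0 such that 0 < |x + 3| < δ implies |(5x^3 - 7x^2 + 3x + 8) + 199| < ϵ.
(5x^3 - 7x^2 + 3x + 8) + 199 = 5x^3 - 7x^2 + 3x + 207 = (x + 3)(5x^2 - 22x + 69).
So |(5x^3 - 7x^2 + 3x + 8) + 199| = |x + 3|·|5x^2 - 22x + 69|.
Require δ ≤ 1. Then |x + 3| < 1 gives |x| < 4, and by the triangle inequality |5x^2 - 22x + 69| ≤ 5·4^2 + 22·4 + 69 = 237.
Hence |(5x^3 - 7x^2 + 3x + 8) + 199| ≤ 237|x + 3| < ϵ provided |x + 3| < ϵ/237.
Choosing δ = min(1, ϵ/237) ensures both conditions, hence |(5x^3 - 7x^2 + 3x + 8) + 199| < ϵ.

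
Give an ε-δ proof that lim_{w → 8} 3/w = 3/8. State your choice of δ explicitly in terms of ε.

δ = min(4, (32/3)ε)

Suppose ε > 0. We seek δ > 0 such that 0 < |w − 8| < δ implies |3/w − (3/8)| < ε.
|3/w − (3/8)| = 3·|8 − w|/(8·|w|) = 3|w − 8|/(8|w|).
Require δ ≤ 4 so that |w| > 8 − 4 = 4, hence 8|w| > 32.
Then |3/w − (3/8)| < 3|w − 8|/32, which is < ε when |w − 8| < (32/3)ε.
Take δ = min(4, (32/3)ε). Then 0 < |w − 8| < δ gives both |w − 8| < 4 and |w − 8| < (32/3)ε, so |3/w − (3/8)| < ε.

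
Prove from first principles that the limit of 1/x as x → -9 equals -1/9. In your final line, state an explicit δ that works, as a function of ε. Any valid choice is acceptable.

δ = min(9/2, (81/2)ε)

Let ε > 0. We seek δ > 0 such that 0 < |x + 9| < δ implies |1/x + 1/9| < ε.
|1/x + 1/9| = |-9 − x|/(9·|x|) = |x + 9|/(9|x|).
Restrict δ ≤ 9/2. Then |x + 9| < 9/2 gives |x| > 9/2, so 9|x| > 81/2.
Then |1/x + 1/9| < |x + 9|/(81/2), which is < ε when |x + 9| < (81/2)ε.
Take δ = min(9/2, (81/2)ε). Then 0 < |x + 9| < δ gives both |x + 9| < 9/2 and |x + 9| < (81/2)ε, so |1/x + 1/9| < ε.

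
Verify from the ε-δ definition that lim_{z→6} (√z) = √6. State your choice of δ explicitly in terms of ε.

Let ε > 0. We want δ > 0 such that 0 < |z − 6| < δ implies |√z − √6| < ε.
Rationalise: √z − √6 = (z − 6)/(√z + √6), so |√z − √6| = |z − 6|/(√z + √6).
Restrict δ ≤ 6 so that |z − 6| < 6 forces z > 0, and then √z + √6 > √6.
Hence |√z − √6| < |z − 6|/√6, which is < ε once |z − 6| < √6·ε.
Take δ = min(6, √6·ε). If 0 < |z − 6| < δ then z > 0 and |√z − √6| < |z − 6|/√6 < ε.

δ = min(6, √6·ε)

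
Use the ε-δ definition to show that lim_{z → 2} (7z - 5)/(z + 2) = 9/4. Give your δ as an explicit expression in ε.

δ = min(2, (8/19)ε)

Suppose ε > 0. We want δ > 0 with 0 < |z − 2| < δ ⇒ |(7z - 5)/(z + 2) − (9/4)| < ε.
Combining over a common denominator, (7z - 5)/(z + 2) − (9/4) = [(7z - 5)·4 − 9·(z + 2)] / [4·(z + 2)] = 19(z − 2) / (4(z + 2)).
So |(7z - 5)/(z + 2) − (9/4)| = 19|z − 2| / (4·|z + 2|).
Restrict δ ≤ 2. Then |z − 2| < 2 gives |z + 2| = |(z − 2) + 4| ≥ 4 − 2 = 2.
Hence |(7z - 5)/(z + 2) − (9/4)| < 19|z − 2|/(4·2) = (19/8)|z − 2|, which is < ε once |z − 2| < (8/19)ε.
Take δ = min(2, (8/19)ε). Then 0 < |z − 2| < δ forces both bounds, so |(7z - 5)/(z + 2) − (9/4)| < ε.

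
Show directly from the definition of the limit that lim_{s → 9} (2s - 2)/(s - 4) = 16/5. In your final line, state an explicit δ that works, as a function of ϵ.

δ = min(5/2, (25/12)ϵ)

Fix ϵ > 0. We want δ > 0 with 0 < |s − 9| < δ ⇒ |(2s - 2)/(s - 4) − (16/5)| < ϵ.
Combining over a common denominator, (2s - 2)/(s - 4) − (16/5) = [(2s - 2)·5 − 16·(s - 4)] / [5·(s - 4)] = -6(s − 9) / (5(s - 4)).
So |(2s - 2)/(s - 4) − (16/5)| = 6|s − 9| / (5·|s − 4|).
Require δ ≤ 5/2, so |s − 4| ≥ |5| − |s − 9| > 5 − 5/2 = 5/2.
Hence |(2s - 2)/(s - 4) − (16/5)| < 6|s − 9|/(5·(5/2)) = (12/25)|s − 9|, which is < ϵ once |s − 9| < (25/12)ϵ.
Take δ = min(5/2, (25/12)ϵ). Then 0 < |s − 9| < δ forces both bounds, so |(2s - 2)/(s - 4) − (16/5)| < ϵ.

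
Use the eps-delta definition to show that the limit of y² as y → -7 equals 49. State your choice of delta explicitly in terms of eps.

delta = min(1, eps/15)

Fix eps > 0. We seek delta > 0 with 0 < |y + 7| < delta ⇒ |y² − 49| < eps.
Factor: y² − 49 = (y + 7)(y - 7), so |y² − 49| = |y + 7|·|y - 7|.
Impose delta ≤ 1 so that |y| < 8; then |y - 7| ≤ 15.
Hence |y² − 49| ≤ 15|y + 7|, which is < eps once |y + 7| < eps/15.
Take delta = min(1, eps/15). If 0 < |y + 7| < delta then both bounds hold and |y² − 49| ≤ 15|y + 7| < 15·(eps/15) = eps.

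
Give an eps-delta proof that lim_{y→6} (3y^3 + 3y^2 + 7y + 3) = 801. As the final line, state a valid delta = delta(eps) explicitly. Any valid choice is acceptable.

Fix eps > 0. We want delta > 0 such that 0 < |y − 6| < delta implies |(3y^3 + 3y^2 + 7y + 3) − 801| < eps.
(3y^3 + 3y^2 + 7y + 3) − 801 = 3y^3 + 3y^2 + 7y - 798 = (y − 6)(3y^2 + 21y + 133).
So |(3y^3 + 3y^2 + 7y + 3) − 801| = |y − 6|·|3y^2 + 21y + 133|.
Assume first that |y − 6| < 1, so |y| < 7. Then |3y^2 + 21y + 133| ≤ 3·7^2 + 21·7 + 133 = 427.
Hence |(3y^3 + 3y^2 + 7y + 3) − 801| ≤ 427|y − 6| < eps provided |y − 6| < eps/427.
Take delta = min(1, eps/427). Then 0 < |y − 6| < delta gives both |y − 6| < 1 and |y − 6| < eps/427, so |(3y^3 + 3y^2 + 7y + 3) − 801| < eps.

delta = min(1, eps/427)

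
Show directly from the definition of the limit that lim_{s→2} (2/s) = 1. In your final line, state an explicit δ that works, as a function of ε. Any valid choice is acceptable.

δ = min(1, ε)

Fix ε > 0. We seek δ > 0 such that 0 < |s − 2| < δ implies |2/s − 1| < ε.
|2/s − 1| = 2·|2 − s|/(2·|s|) = 2|s − 2|/(2|s|).
Restrict δ ≤ 1. Then |s − 2| < 1 gives |s| > 1, so 2|s| > 2.
Then |2/s − 1| < 2|s − 2|/2, which is < ε when |s − 2| < ε.
Take δ = min(1, ε). Then 0 < |s − 2| < δ gives both |s − 2| < 1 and |s − 2| < ε, so |2/s − 1| < ε.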